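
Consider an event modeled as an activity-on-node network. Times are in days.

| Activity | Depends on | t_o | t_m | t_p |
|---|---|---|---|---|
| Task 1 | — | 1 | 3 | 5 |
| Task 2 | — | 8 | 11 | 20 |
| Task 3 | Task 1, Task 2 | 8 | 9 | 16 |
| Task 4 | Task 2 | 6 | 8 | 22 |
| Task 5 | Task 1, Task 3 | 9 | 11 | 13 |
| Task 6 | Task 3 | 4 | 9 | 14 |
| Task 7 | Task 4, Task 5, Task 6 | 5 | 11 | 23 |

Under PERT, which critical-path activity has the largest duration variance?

te_Task 1 = (1 + 4·3 + 5)/6 = 18/6 = 3; σ²_Task 1 = ((5−1)/6)² = 0.444
te_Task 2 = (8 + 4·11 + 20)/6 = 72/6 = 12; σ²_Task 2 = ((20−8)/6)² = 4.000
te_Task 3 = (8 + 4·9 + 16)/6 = 60/6 = 10; σ²_Task 3 = ((16−8)/6)² = 1.778
te_Task 4 = (6 + 4·8 + 22)/6 = 60/6 = 10; σ²_Task 4 = ((22−6)/6)² = 7.111
te_Task 5 = (9 + 4·11 + 13)/6 = 66/6 = 11; σ²_Task 5 = ((13−9)/6)² = 0.444
te_Task 6 = (4 + 4·9 + 14)/6 = 54/6 = 9; σ²_Task 6 = ((14−4)/6)² = 2.778
te_Task 7 = (5 + 4·11 + 23)/6 = 72/6 = 12; σ²_Task 7 = ((23−5)/6)² = 9.000

Forward pass:
ES_Task 1 = 0; EF_Task 1 = 3
ES_Task 2 = 0; EF_Task 2 = 12
ES_Task 3 = max(EF_Task 1=3, EF_Task 2=12) = 12; EF_Task 3 = 12+10 = 22
ES_Task 4 = 12; EF_Task 4 = 12+10 = 22
ES_Task 5 = max(EF_Task 1=3, EF_Task 3=22) = 22; EF_Task 5 = 22+11 = 33
ES_Task 6 = 22; EF_Task 6 = 22+9 = 31
ES_Task 7 = max(EF_Task 4=22, EF_Task 5=33, EF_Task 6=31) = 33; EF_Task 7 = 33+12 = 45
Expected project duration μ = 45 days. Critical path: Task 2 → Task 3 → Task 5 → Task 7.

Variances on critical path: σ²_Task 2=4.000, σ²_Task 3=1.778, σ²_Task 5=0.444, σ²_Task 7=9.000.
Largest is σ²_Task 7 = 9.000.

Task 7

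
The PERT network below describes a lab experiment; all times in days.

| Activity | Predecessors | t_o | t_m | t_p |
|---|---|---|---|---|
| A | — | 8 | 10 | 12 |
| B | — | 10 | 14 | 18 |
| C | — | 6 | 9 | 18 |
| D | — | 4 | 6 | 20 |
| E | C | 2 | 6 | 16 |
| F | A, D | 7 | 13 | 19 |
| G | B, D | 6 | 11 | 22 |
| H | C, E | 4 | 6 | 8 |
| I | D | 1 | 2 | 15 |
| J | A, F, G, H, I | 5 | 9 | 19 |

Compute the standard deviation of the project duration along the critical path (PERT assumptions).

3.79 days

te_A = (8 + 4·10 + 12)/6 = 60/6 = 10; σ²_A = ((12−8)/6)² = 0.444
te_B = (10 + 4·14 + 18)/6 = 84/6 = 14; σ²_B = ((18−10)/6)² = 1.778
te_C = (6 + 4·9 + 18)/6 = 60/6 = 10; σ²_C = ((18−6)/6)² = 4.000
te_D = (4 + 4·6 + 20)/6 = 48/6 = 8; σ²_D = ((20−4)/6)² = 7.111
te_E = (2 + 4·6 + 16)/6 = 42/6 = 7; σ²_E = ((16−2)/6)² = 5.444
te_F = (7 + 4·13 + 19)/6 = 78/6 = 13; σ²_F = ((19−7)/6)² = 4.000
te_G = (6 + 4·11 + 22)/6 = 72/6 = 12; σ²_G = ((22−6)/6)² = 7.111
te_H = (4 + 4·6 + 8)/6 = 36/6 = 6; σ²_H = ((8−4)/6)² = 0.444
te_I = (1 + 4·2 + 15)/6 = 24/6 = 4; σ²_I = ((15−1)/6)² = 5.444
te_J = (5 + 4·9 + 19)/6 = 60/6 = 10; σ²_J = ((19−5)/6)² = 5.444

Forward pass:
ES_A = 0; EF_A = 10
ES_B = 0; EF_B = 14
ES_C = 0; EF_C = 10
ES_D = 0; EF_D = 8
ES_E = 10; EF_E = 10+7 = 17
ES_F = max(EF_A=10, EF_D=8) = 10; EF_F = 10+13 = 23
ES_G = max(EF_B=14, EF_D=8) = 14; EF_G = 14+12 = 26
ES_H = max(EF_C=10, EF_E=17) = 17; EF_H = 17+6 = 23
ES_I = 8; EF_I = 8+4 = 12
ES_J = max(EF_A=10, EF_F=23, EF_G=26, EF_H=23, EF_I=12) = 26; EF_J = 26+10 = 36
Expected project duration μ = 36 days. Critical path: B → G → J.

Variance along critical path = 1.778 + 7.111 + 5.444 = 14.333
σ = √14.333 = 3.786 days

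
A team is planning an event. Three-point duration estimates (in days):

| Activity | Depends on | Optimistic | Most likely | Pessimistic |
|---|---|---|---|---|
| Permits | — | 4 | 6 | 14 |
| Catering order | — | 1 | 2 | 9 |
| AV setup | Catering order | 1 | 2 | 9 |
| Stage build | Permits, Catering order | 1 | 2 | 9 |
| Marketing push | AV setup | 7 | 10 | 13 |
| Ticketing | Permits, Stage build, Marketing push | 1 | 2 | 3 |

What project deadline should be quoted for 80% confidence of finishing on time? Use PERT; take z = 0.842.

te_Permits = (4 + 4·6 + 14)/6 = 42/6 = 7; σ²_Permits = ((14−4)/6)² = 2.778
te_Catering order = (1 + 4·2 + 9)/6 = 18/6 = 3; σ²_Catering order = ((9−1)/6)² = 1.778
te_AV setup = (1 + 4·2 + 9)/6 = 18/6 = 3; σ²_AV setup = ((9−1)/6)² = 1.778
te_Stage build = (1 + 4·2 + 9)/6 = 18/6 = 3; σ²_Stage build = ((9−1)/6)² = 1.778
te_Marketing push = (7 + 4·10 + 13)/6 = 60/6 = 10; σ²_Marketing push = ((13−7)/6)² = 1.000
te_Ticketing = (1 + 4·2 + 3)/6 = 12/6 = 2; σ²_Ticketing = ((3−1)/6)² = 0.111

Forward pass:
ES_Permits = 0; EF_Permits = 7
ES_Catering order = 0; EF_Catering order = 3
ES_AV setup = 3; EF_AV setup = 3+3 = 6
ES_Stage build = max(EF_Permits=7, EF_Catering order=3) = 7; EF_Stage build = 7+3 = 10
ES_Marketing push = 6; EF_Marketing push = 6+10 = 16
ES_Ticketing = max(EF_Permits=7, EF_Stage build=10, EF_Marketing push=16) = 16; EF_Ticketing = 16+2 = 18
Expected project duration μ = 18 days. Critical path: Catering order → AV setup → Marketing push → Ticketing.

Variance along critical path = 1.778 + 1.778 + 1.000 + 0.111 = 4.667; σ = 2.160 days.
D = μ + z·σ = 18 + 0.842·2.160 = 19.8 days

19.8 days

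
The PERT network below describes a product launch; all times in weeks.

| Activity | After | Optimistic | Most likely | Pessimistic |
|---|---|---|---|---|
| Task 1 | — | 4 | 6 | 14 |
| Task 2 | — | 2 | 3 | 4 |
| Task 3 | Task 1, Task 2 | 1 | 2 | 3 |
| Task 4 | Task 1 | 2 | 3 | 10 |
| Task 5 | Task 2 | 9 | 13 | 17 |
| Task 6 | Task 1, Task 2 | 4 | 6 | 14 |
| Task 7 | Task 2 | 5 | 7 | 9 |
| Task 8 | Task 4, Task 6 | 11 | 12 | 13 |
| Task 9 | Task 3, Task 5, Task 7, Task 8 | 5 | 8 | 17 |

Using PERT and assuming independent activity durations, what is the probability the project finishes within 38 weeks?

0.833

te_Task 1 = (4 + 4·6 + 14)/6 = 42/6 = 7; σ²_Task 1 = ((14−4)/6)² = 2.778
te_Task 2 = (2 + 4·3 + 4)/6 = 18/6 = 3; σ²_Task 2 = ((4−2)/6)² = 0.111
te_Task 3 = (1 + 4·2 + 3)/6 = 12/6 = 2; σ²_Task 3 = ((3−1)/6)² = 0.111
te_Task 4 = (2 + 4·3 + 10)/6 = 24/6 = 4; σ²_Task 4 = ((10−2)/6)² = 1.778
te_Task 5 = (9 + 4·13 + 17)/6 = 78/6 = 13; σ²_Task 5 = ((17−9)/6)² = 1.778
te_Task 6 = (4 + 4·6 + 14)/6 = 42/6 = 7; σ²_Task 6 = ((14−4)/6)² = 2.778
te_Task 7 = (5 + 4·7 + 9)/6 = 42/6 = 7; σ²_Task 7 = ((9−5)/6)² = 0.444
te_Task 8 = (11 + 4·12 + 13)/6 = 72/6 = 12; σ²_Task 8 = ((13−11)/6)² = 0.111
te_Task 9 = (5 + 4·8 + 17)/6 = 54/6 = 9; σ²_Task 9 = ((17−5)/6)² = 4.000

Forward pass:
ES_Task 1 = 0; EF_Task 1 = 7
ES_Task 2 = 0; EF_Task 2 = 3
ES_Task 3 = max(EF_Task 1=7, EF_Task 2=3) = 7; EF_Task 3 = 7+2 = 9
ES_Task 4 = 7; EF_Task 4 = 7+4 = 11
ES_Task 5 = 3; EF_Task 5 = 3+13 = 16
ES_Task 6 = max(EF_Task 1=7, EF_Task 2=3) = 7; EF_Task 6 = 7+7 = 14
ES_Task 7 = 3; EF_Task 7 = 3+7 = 10
ES_Task 8 = max(EF_Task 4=11, EF_Task 6=14) = 14; EF_Task 8 = 14+12 = 26
ES_Task 9 = max(EF_Task 3=9, EF_Task 5=16, EF_Task 7=10, EF_Task 8=26) = 26; EF_Task 9 = 26+9 = 35
Expected project duration μ = 35 weeks. Critical path: Task 1 → Task 6 → Task 8 → Task 9.

Variance along critical path = 2.778 + 2.778 + 0.111 + 4.000 = 9.667; σ = √9.667 = 3.109 weeks.
Z = (38 − 35) / 3.109 = 0.965
P(T ≤ 38) = Φ(0.965) ≈ 0.833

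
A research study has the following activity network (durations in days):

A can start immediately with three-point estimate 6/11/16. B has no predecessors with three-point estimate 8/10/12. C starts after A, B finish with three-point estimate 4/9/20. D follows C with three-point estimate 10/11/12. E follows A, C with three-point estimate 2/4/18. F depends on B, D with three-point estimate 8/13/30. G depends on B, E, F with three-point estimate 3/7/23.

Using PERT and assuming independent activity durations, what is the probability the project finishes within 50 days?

0.154

te_A = (6 + 4·11 + 16)/6 = 66/6 = 11; σ²_A = ((16−6)/6)² = 2.778
te_B = (8 + 4·10 + 12)/6 = 60/6 = 10; σ²_B = ((12−8)/6)² = 0.444
te_C = (4 + 4·9 + 20)/6 = 60/6 = 10; σ²_C = ((20−4)/6)² = 7.111
te_D = (10 + 4·11 + 12)/6 = 66/6 = 11; σ²_D = ((12−10)/6)² = 0.111
te_E = (2 + 4·4 + 18)/6 = 36/6 = 6; σ²_E = ((18−2)/6)² = 7.111
te_F = (8 + 4·13 + 30)/6 = 90/6 = 15; σ²_F = ((30−8)/6)² = 13.444
te_G = (3 + 4·7 + 23)/6 = 54/6 = 9; σ²_G = ((23−3)/6)² = 11.111

Forward pass:
ES_A = 0; EF_A = 11
ES_B = 0; EF_B = 10
ES_C = max(EF_A=11, EF_B=10) = 11; EF_C = 11+10 = 21
ES_D = 21; EF_D = 21+11 = 32
ES_E = max(EF_A=11, EF_C=21) = 21; EF_E = 21+6 = 27
ES_F = max(EF_B=10, EF_D=32) = 32; EF_F = 32+15 = 47
ES_G = max(EF_B=10, EF_E=27, EF_F=47) = 47; EF_G = 47+9 = 56
Expected project duration μ = 56 days. Critical path: A → C → D → F → G.

Variance along critical path = 2.778 + 7.111 + 0.111 + 13.444 + 11.111 = 34.556; σ = √34.556 = 5.878 days.
Z = (50 − 56) / 5.878 = -1.021
P(T ≤ 50) = Φ(-1.021) ≈ 0.154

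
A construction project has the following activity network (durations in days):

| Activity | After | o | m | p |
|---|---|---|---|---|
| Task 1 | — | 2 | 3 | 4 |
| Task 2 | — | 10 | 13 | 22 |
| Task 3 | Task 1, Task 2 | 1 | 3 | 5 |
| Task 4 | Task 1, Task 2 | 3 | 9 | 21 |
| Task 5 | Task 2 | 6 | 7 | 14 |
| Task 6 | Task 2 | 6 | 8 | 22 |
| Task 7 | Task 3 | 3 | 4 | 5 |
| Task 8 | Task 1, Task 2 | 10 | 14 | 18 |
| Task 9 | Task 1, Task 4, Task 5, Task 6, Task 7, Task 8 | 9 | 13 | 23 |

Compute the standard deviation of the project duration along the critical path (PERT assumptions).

3.35 days

te_Task 1 = (2 + 4·3 + 4)/6 = 18/6 = 3; σ²_Task 1 = ((4−2)/6)² = 0.111
te_Task 2 = (10 + 4·13 + 22)/6 = 84/6 = 14; σ²_Task 2 = ((22−10)/6)² = 4.000
te_Task 3 = (1 + 4·3 + 5)/6 = 18/6 = 3; σ²_Task 3 = ((5−1)/6)² = 0.444
te_Task 4 = (3 + 4·9 + 21)/6 = 60/6 = 10; σ²_Task 4 = ((21−3)/6)² = 9.000
te_Task 5 = (6 + 4·7 + 14)/6 = 48/6 = 8; σ²_Task 5 = ((14−6)/6)² = 1.778
te_Task 6 = (6 + 4·8 + 22)/6 = 60/6 = 10; σ²_Task 6 = ((22−6)/6)² = 7.111
te_Task 7 = (3 + 4·4 + 5)/6 = 24/6 = 4; σ²_Task 7 = ((5−3)/6)² = 0.111
te_Task 8 = (10 + 4·14 + 18)/6 = 84/6 = 14; σ²_Task 8 = ((18−10)/6)² = 1.778
te_Task 9 = (9 + 4·13 + 23)/6 = 84/6 = 14; σ²_Task 9 = ((23−9)/6)² = 5.444

Forward pass:
ES_Task 1 = 0; EF_Task 1 = 3
ES_Task 2 = 0; EF_Task 2 = 14
ES_Task 3 = max(EF_Task 1=3, EF_Task 2=14) = 14; EF_Task 3 = 14+3 = 17
ES_Task 4 = max(EF_Task 1=3, EF_Task 2=14) = 14; EF_Task 4 = 14+10 = 24
ES_Task 5 = 14; EF_Task 5 = 14+8 = 22
ES_Task 6 = 14; EF_Task 6 = 14+10 = 24
ES_Task 7 = 17; EF_Task 7 = 17+4 = 21
ES_Task 8 = max(EF_Task 1=3, EF_Task 2=14) = 14; EF_Task 8 = 14+14 = 28
ES_Task 9 = max(EF_Task 1=3, EF_Task 4=24, EF_Task 5=22, EF_Task 6=24, EF_Task 7=21, EF_Task 8=28) = 28; EF_Task 9 = 28+14 = 42
Expected project duration μ = 42 days. Critical path: Task 2 → Task 8 → Task 9.

Variance along critical path = 4.000 + 1.778 + 5.444 = 11.222
σ = √11.222 = 3.350 days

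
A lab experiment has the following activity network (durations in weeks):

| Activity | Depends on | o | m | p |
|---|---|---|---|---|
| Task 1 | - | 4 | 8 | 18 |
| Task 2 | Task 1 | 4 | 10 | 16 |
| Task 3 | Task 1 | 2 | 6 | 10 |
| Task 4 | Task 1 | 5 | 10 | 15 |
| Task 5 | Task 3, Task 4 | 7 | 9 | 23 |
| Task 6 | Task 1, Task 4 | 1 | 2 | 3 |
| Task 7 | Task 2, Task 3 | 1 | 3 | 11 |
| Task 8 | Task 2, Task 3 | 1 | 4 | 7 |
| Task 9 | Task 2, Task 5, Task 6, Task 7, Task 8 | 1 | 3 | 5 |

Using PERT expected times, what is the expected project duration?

33 weeks

te_Task 1 = (4 + 4·8 + 18)/6 = 54/6 = 9
te_Task 2 = (4 + 4·10 + 16)/6 = 60/6 = 10
te_Task 3 = (2 + 4·6 + 10)/6 = 36/6 = 6
te_Task 4 = (5 + 4·10 + 15)/6 = 60/6 = 10
te_Task 5 = (7 + 4·9 + 23)/6 = 66/6 = 11
te_Task 6 = (1 + 4·2 + 3)/6 = 12/6 = 2
te_Task 7 = (1 + 4·3 + 11)/6 = 24/6 = 4
te_Task 8 = (1 + 4·4 + 7)/6 = 24/6 = 4
te_Task 9 = (1 + 4·3 + 5)/6 = 18/6 = 3

Forward pass:
ES_Task 1 = 0; EF_Task 1 = 9
ES_Task 2 = 9; EF_Task 2 = 9+10 = 19
ES_Task 3 = 9; EF_Task 3 = 9+6 = 15
ES_Task 4 = 9; EF_Task 4 = 9+10 = 19
ES_Task 5 = max(EF_Task 3=15, EF_Task 4=19) = 19; EF_Task 5 = 19+11 = 30
ES_Task 6 = max(EF_Task 1=9, EF_Task 4=19) = 19; EF_Task 6 = 19+2 = 21
ES_Task 7 = max(EF_Task 2=19, EF_Task 3=15) = 19; EF_Task 7 = 19+4 = 23
ES_Task 8 = max(EF_Task 2=19, EF_Task 3=15) = 19; EF_Task 8 = 19+4 = 23
ES_Task 9 = max(EF_Task 2=19, EF_Task 5=30, EF_Task 6=21, EF_Task 7=23, EF_Task 8=23) = 30; EF_Task 9 = 30+3 = 33
Expected project duration μ = 33 weeks. Critical path: Task 1 → Task 4 → Task 5 → Task 9.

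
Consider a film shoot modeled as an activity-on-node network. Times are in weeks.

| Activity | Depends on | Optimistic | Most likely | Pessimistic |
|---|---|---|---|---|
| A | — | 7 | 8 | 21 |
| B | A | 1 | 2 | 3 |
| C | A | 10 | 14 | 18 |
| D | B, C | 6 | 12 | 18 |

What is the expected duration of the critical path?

te_A = (7 + 4·8 + 21)/6 = 60/6 = 10
te_B = (1 + 4·2 + 3)/6 = 12/6 = 2
te_C = (10 + 4·14 + 18)/6 = 84/6 = 14
te_D = (6 + 4·12 + 18)/6 = 72/6 = 12

Forward pass:
ES_A = 0; EF_A = 10
ES_B = 10; EF_B = 10+2 = 12
ES_C = 10; EF_C = 10+14 = 24
ES_D = max(EF_B=12, EF_C=24) = 24; EF_D = 24+12 = 36
Expected project duration μ = 36 weeks. Critical path: A → C → D.

36 weeks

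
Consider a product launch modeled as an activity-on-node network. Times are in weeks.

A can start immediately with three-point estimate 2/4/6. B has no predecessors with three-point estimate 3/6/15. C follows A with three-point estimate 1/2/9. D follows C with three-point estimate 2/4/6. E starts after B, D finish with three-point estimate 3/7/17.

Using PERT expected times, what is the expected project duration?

19 weeks

te_A = (2 + 4·4 + 6)/6 = 24/6 = 4
te_B = (3 + 4·6 + 15)/6 = 42/6 = 7
te_C = (1 + 4·2 + 9)/6 = 18/6 = 3
te_D = (2 + 4·4 + 6)/6 = 24/6 = 4
te_E = (3 + 4·7 + 17)/6 = 48/6 = 8

Forward pass:
ES_A = 0; EF_A = 4
ES_B = 0; EF_B = 7
ES_C = 4; EF_C = 4+3 = 7
ES_D = 7; EF_D = 7+4 = 11
ES_E = max(EF_B=7, EF_D=11) = 11; EF_E = 11+8 = 19
Expected project duration μ = 19 weeks. Critical path: A → C → D → E.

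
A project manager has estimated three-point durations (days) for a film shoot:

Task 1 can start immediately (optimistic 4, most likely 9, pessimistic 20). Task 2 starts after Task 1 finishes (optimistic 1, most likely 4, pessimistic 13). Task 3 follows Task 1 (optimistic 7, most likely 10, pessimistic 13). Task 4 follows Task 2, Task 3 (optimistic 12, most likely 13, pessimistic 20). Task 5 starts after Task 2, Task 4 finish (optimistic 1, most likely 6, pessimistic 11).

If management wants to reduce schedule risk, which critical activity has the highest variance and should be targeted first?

te_Task 1 = (4 + 4·9 + 20)/6 = 60/6 = 10; σ²_Task 1 = ((20−4)/6)² = 7.111
te_Task 2 = (1 + 4·4 + 13)/6 = 30/6 = 5; σ²_Task 2 = ((13−1)/6)² = 4.000
te_Task 3 = (7 + 4·10 + 13)/6 = 60/6 = 10; σ²_Task 3 = ((13−7)/6)² = 1.000
te_Task 4 = (12 + 4·13 + 20)/6 = 84/6 = 14; σ²_Task 4 = ((20−12)/6)² = 1.778
te_Task 5 = (1 + 4·6 + 11)/6 = 36/6 = 6; σ²_Task 5 = ((11−1)/6)² = 2.778

Forward pass:
ES_Task 1 = 0; EF_Task 1 = 10
ES_Task 2 = 10; EF_Task 2 = 10+5 = 15
ES_Task 3 = 10; EF_Task 3 = 10+10 = 20
ES_Task 4 = max(EF_Task 2=15, EF_Task 3=20) = 20; EF_Task 4 = 20+14 = 34
ES_Task 5 = max(EF_Task 2=15, EF_Task 4=34) = 34; EF_Task 5 = 34+6 = 40
Expected project duration μ = 40 days. Critical path: Task 1 → Task 3 → Task 4 → Task 5.

Variances on critical path: σ²_Task 1=7.111, σ²_Task 3=1.000, σ²_Task 4=1.778, σ²_Task 5=2.778.
Largest is σ²_Task 1 = 7.111.

Task 1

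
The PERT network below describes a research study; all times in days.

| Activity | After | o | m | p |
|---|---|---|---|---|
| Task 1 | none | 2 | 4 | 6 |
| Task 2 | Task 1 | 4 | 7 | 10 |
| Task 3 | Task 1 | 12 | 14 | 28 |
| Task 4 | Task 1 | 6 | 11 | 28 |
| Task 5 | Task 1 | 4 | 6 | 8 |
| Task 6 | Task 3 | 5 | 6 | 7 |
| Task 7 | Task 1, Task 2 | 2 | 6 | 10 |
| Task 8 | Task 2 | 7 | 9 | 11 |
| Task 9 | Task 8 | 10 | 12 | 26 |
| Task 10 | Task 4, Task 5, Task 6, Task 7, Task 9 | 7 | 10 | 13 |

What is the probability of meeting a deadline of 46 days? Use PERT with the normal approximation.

te_Task 1 = (2 + 4·4 + 6)/6 = 24/6 = 4; σ²_Task 1 = ((6−2)/6)² = 0.444
te_Task 2 = (4 + 4·7 + 10)/6 = 42/6 = 7; σ²_Task 2 = ((10−4)/6)² = 1.000
te_Task 3 = (12 + 4·14 + 28)/6 = 96/6 = 16; σ²_Task 3 = ((28−12)/6)² = 7.111
te_Task 4 = (6 + 4·11 + 28)/6 = 78/6 = 13; σ²_Task 4 = ((28−6)/6)² = 13.444
te_Task 5 = (4 + 4·6 + 8)/6 = 36/6 = 6; σ²_Task 5 = ((8−4)/6)² = 0.444
te_Task 6 = (5 + 4·6 + 7)/6 = 36/6 = 6; σ²_Task 6 = ((7−5)/6)² = 0.111
te_Task 7 = (2 + 4·6 + 10)/6 = 36/6 = 6; σ²_Task 7 = ((10−2)/6)² = 1.778
te_Task 8 = (7 + 4·9 + 11)/6 = 54/6 = 9; σ²_Task 8 = ((11−7)/6)² = 0.444
te_Task 9 = (10 + 4·12 + 26)/6 = 84/6 = 14; σ²_Task 9 = ((26−10)/6)² = 7.111
te_Task 10 = (7 + 4·10 + 13)/6 = 60/6 = 10; σ²_Task 10 = ((13−7)/6)² = 1.000

Forward pass:
ES_Task 1 = 0; EF_Task 1 = 4
ES_Task 2 = 4; EF_Task 2 = 4+7 = 11
ES_Task 3 = 4; EF_Task 3 = 4+16 = 20
ES_Task 4 = 4; EF_Task 4 = 4+13 = 17
ES_Task 5 = 4; EF_Task 5 = 4+6 = 10
ES_Task 6 = 20; EF_Task 6 = 20+6 = 26
ES_Task 7 = max(EF_Task 1=4, EF_Task 2=11) = 11; EF_Task 7 = 11+6 = 17
ES_Task 8 = 11; EF_Task 8 = 11+9 = 20
ES_Task 9 = 20; EF_Task 9 = 20+14 = 34
ES_Task 10 = max(EF_Task 4=17, EF_Task 5=10, EF_Task 6=26, EF_Task 7=17, EF_Task 9=34) = 34; EF_Task 10 = 34+10 = 44
Expected project duration μ = 44 days. Critical path: Task 1 → Task 2 → Task 8 → Task 9 → Task 10.

Variance along critical path = 0.444 + 1.000 + 0.444 + 7.111 + 1.000 = 10.000; σ = √10.000 = 3.162 days.
Z = (46 − 44) / 3.162 = 0.632
P(T ≤ 46) = Φ(0.632) ≈ 0.736

0.736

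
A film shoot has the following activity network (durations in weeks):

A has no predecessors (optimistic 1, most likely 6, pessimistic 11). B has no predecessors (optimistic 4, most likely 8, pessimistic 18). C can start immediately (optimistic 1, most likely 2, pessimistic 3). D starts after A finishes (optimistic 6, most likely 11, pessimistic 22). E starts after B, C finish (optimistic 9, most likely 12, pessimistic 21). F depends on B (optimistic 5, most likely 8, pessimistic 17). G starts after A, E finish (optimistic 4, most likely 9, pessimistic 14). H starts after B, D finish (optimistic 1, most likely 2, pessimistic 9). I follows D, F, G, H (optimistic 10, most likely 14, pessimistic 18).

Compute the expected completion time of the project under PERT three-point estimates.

45 weeks

te_A = (1 + 4·6 + 11)/6 = 36/6 = 6
te_B = (4 + 4·8 + 18)/6 = 54/6 = 9
te_C = (1 + 4·2 + 3)/6 = 12/6 = 2
te_D = (6 + 4·11 + 22)/6 = 72/6 = 12
te_E = (9 + 4·12 + 21)/6 = 78/6 = 13
te_F = (5 + 4·8 + 17)/6 = 54/6 = 9
te_G = (4 + 4·9 + 14)/6 = 54/6 = 9
te_H = (1 + 4·2 + 9)/6 = 18/6 = 3
te_I = (10 + 4·14 + 18)/6 = 84/6 = 14

Forward pass:
ES_A = 0; EF_A = 6
ES_B = 0; EF_B = 9
ES_C = 0; EF_C = 2
ES_D = 6; EF_D = 6+12 = 18
ES_E = max(EF_B=9, EF_C=2) = 9; EF_E = 9+13 = 22
ES_F = 9; EF_F = 9+9 = 18
ES_G = max(EF_A=6, EF_E=22) = 22; EF_G = 22+9 = 31
ES_H = max(EF_B=9, EF_D=18) = 18; EF_H = 18+3 = 21
ES_I = max(EF_D=18, EF_F=18, EF_G=31, EF_H=21) = 31; EF_I = 31+14 = 45
Expected project duration μ = 45 weeks. Critical path: B → E → G → I.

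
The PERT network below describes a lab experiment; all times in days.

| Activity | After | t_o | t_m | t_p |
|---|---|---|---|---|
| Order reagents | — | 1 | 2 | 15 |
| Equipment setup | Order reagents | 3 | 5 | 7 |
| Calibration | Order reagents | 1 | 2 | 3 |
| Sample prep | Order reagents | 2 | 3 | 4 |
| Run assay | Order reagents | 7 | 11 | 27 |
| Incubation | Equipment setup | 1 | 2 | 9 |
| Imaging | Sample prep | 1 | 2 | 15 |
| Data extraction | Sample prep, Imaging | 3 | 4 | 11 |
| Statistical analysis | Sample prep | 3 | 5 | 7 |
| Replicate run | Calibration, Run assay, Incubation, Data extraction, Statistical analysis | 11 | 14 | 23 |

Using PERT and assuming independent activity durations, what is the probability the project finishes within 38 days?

te_Order reagents = (1 + 4·2 + 15)/6 = 24/6 = 4; σ²_Order reagents = ((15−1)/6)² = 5.444
te_Equipment setup = (3 + 4·5 + 7)/6 = 30/6 = 5; σ²_Equipment setup = ((7−3)/6)² = 0.444
te_Calibration = (1 + 4·2 + 3)/6 = 12/6 = 2; σ²_Calibration = ((3−1)/6)² = 0.111
te_Sample prep = (2 + 4·3 + 4)/6 = 18/6 = 3; σ²_Sample prep = ((4−2)/6)² = 0.111
te_Run assay = (7 + 4·11 + 27)/6 = 78/6 = 13; σ²_Run assay = ((27−7)/6)² = 11.111
te_Incubation = (1 + 4·2 + 9)/6 = 18/6 = 3; σ²_Incubation = ((9−1)/6)² = 1.778
te_Imaging = (1 + 4·2 + 15)/6 = 24/6 = 4; σ²_Imaging = ((15−1)/6)² = 5.444
te_Data extraction = (3 + 4·4 + 11)/6 = 30/6 = 5; σ²_Data extraction = ((11−3)/6)² = 1.778
te_Statistical analysis = (3 + 4·5 + 7)/6 = 30/6 = 5; σ²_Statistical analysis = ((7−3)/6)² = 0.444
te_Replicate run = (11 + 4·14 + 23)/6 = 90/6 = 15; σ²_Replicate run = ((23−11)/6)² = 4.000

Forward pass:
ES_Order reagents = 0; EF_Order reagents = 4
ES_Equipment setup = 4; EF_Equipment setup = 4+5 = 9
ES_Calibration = 4; EF_Calibration = 4+2 = 6
ES_Sample prep = 4; EF_Sample prep = 4+3 = 7
ES_Run assay = 4; EF_Run assay = 4+13 = 17
ES_Incubation = 9; EF_Incubation = 9+3 = 12
ES_Imaging = 7; EF_Imaging = 7+4 = 11
ES_Data extraction = max(EF_Sample prep=7, EF_Imaging=11) = 11; EF_Data extraction = 11+5 = 16
ES_Statistical analysis = 7; EF_Statistical analysis = 7+5 = 12
ES_Replicate run = max(EF_Calibration=6, EF_Run assay=17, EF_Incubation=12, EF_Data extraction=16, EF_Statistical analysis=12) = 17; EF_Replicate run = 17+15 = 32
Expected project duration μ = 32 days. Critical path: Order reagents → Run assay → Replicate run.

Variance along critical path = 5.444 + 11.111 + 4.000 = 20.556; σ = √20.556 = 4.534 days.
Z = (38 − 32) / 4.534 = 1.323
P(T ≤ 38) = Φ(1.323) ≈ 0.907

0.907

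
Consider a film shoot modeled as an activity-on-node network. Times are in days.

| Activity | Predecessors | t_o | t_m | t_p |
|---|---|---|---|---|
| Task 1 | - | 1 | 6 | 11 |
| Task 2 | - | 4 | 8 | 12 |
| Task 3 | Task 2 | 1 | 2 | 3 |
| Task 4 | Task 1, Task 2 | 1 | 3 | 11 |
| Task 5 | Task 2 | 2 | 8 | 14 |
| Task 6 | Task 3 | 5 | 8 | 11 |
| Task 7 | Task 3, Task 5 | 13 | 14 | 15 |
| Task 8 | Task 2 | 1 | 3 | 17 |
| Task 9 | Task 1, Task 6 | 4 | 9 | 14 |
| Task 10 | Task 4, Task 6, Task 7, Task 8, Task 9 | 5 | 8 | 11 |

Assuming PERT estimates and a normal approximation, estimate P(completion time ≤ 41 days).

te_Task 1 = (1 + 4·6 + 11)/6 = 36/6 = 6; σ²_Task 1 = ((11−1)/6)² = 2.778
te_Task 2 = (4 + 4·8 + 12)/6 = 48/6 = 8; σ²_Task 2 = ((12−4)/6)² = 1.778
te_Task 3 = (1 + 4·2 + 3)/6 = 12/6 = 2; σ²_Task 3 = ((3−1)/6)² = 0.111
te_Task 4 = (1 + 4·3 + 11)/6 = 24/6 = 4; σ²_Task 4 = ((11−1)/6)² = 2.778
te_Task 5 = (2 + 4·8 + 14)/6 = 48/6 = 8; σ²_Task 5 = ((14−2)/6)² = 4.000
te_Task 6 = (5 + 4·8 + 11)/6 = 48/6 = 8; σ²_Task 6 = ((11−5)/6)² = 1.000
te_Task 7 = (13 + 4·14 + 15)/6 = 84/6 = 14; σ²_Task 7 = ((15−13)/6)² = 0.111
te_Task 8 = (1 + 4·3 + 17)/6 = 30/6 = 5; σ²_Task 8 = ((17−1)/6)² = 7.111
te_Task 9 = (4 + 4·9 + 14)/6 = 54/6 = 9; σ²_Task 9 = ((14−4)/6)² = 2.778
te_Task 10 = (5 + 4·8 + 11)/6 = 48/6 = 8; σ²_Task 10 = ((11−5)/6)² = 1.000

Forward pass:
ES_Task 1 = 0; EF_Task 1 = 6
ES_Task 2 = 0; EF_Task 2 = 8
ES_Task 3 = 8; EF_Task 3 = 8+2 = 10
ES_Task 4 = max(EF_Task 1=6, EF_Task 2=8) = 8; EF_Task 4 = 8+4 = 12
ES_Task 5 = 8; EF_Task 5 = 8+8 = 16
ES_Task 6 = 10; EF_Task 6 = 10+8 = 18
ES_Task 7 = max(EF_Task 3=10, EF_Task 5=16) = 16; EF_Task 7 = 16+14 = 30
ES_Task 8 = 8; EF_Task 8 = 8+5 = 13
ES_Task 9 = max(EF_Task 1=6, EF_Task 6=18) = 18; EF_Task 9 = 18+9 = 27
ES_Task 10 = max(EF_Task 4=12, EF_Task 6=18, EF_Task 7=30, EF_Task 8=13, EF_Task 9=27) = 30; EF_Task 10 = 30+8 = 38
Expected project duration μ = 38 days. Critical path: Task 2 → Task 5 → Task 7 → Task 10.

Variance along critical path = 1.778 + 4.000 + 0.111 + 1.000 = 6.889; σ = √6.889 = 2.625 days.
Z = (41 − 38) / 2.625 = 1.143
P(T ≤ 41) = Φ(1.143) ≈ 0.873

0.873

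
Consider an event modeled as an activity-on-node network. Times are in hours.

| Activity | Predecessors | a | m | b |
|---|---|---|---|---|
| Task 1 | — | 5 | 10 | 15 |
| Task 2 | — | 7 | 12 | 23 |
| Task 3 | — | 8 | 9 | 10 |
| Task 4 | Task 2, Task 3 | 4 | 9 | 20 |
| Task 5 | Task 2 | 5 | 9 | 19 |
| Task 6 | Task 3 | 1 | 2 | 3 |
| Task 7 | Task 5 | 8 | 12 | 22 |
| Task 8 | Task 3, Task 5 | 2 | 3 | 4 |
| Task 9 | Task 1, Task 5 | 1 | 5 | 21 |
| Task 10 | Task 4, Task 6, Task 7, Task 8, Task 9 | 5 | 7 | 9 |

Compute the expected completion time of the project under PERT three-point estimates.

43 hours

te_Task 1 = (5 + 4·10 + 15)/6 = 60/6 = 10
te_Task 2 = (7 + 4·12 + 23)/6 = 78/6 = 13
te_Task 3 = (8 + 4·9 + 10)/6 = 54/6 = 9
te_Task 4 = (4 + 4·9 + 20)/6 = 60/6 = 10
te_Task 5 = (5 + 4·9 + 19)/6 = 60/6 = 10
te_Task 6 = (1 + 4·2 + 3)/6 = 12/6 = 2
te_Task 7 = (8 + 4·12 + 22)/6 = 78/6 = 13
te_Task 8 = (2 + 4·3 + 4)/6 = 18/6 = 3
te_Task 9 = (1 + 4·5 + 21)/6 = 42/6 = 7
te_Task 10 = (5 + 4·7 + 9)/6 = 42/6 = 7

Forward pass:
ES_Task 1 = 0; EF_Task 1 = 10
ES_Task 2 = 0; EF_Task 2 = 13
ES_Task 3 = 0; EF_Task 3 = 9
ES_Task 4 = max(EF_Task 2=13, EF_Task 3=9) = 13; EF_Task 4 = 13+10 = 23
ES_Task 5 = 13; EF_Task 5 = 13+10 = 23
ES_Task 6 = 9; EF_Task 6 = 9+2 = 11
ES_Task 7 = 23; EF_Task 7 = 23+13 = 36
ES_Task 8 = max(EF_Task 3=9, EF_Task 5=23) = 23; EF_Task 8 = 23+3 = 26
ES_Task 9 = max(EF_Task 1=10, EF_Task 5=23) = 23; EF_Task 9 = 23+7 = 30
ES_Task 10 = max(EF_Task 4=23, EF_Task 6=11, EF_Task 7=36, EF_Task 8=26, EF_Task 9=30) = 36; EF_Task 10 = 36+7 = 43
Expected project duration μ = 43 hours. Critical path: Task 2 → Task 5 → Task 7 → Task 10.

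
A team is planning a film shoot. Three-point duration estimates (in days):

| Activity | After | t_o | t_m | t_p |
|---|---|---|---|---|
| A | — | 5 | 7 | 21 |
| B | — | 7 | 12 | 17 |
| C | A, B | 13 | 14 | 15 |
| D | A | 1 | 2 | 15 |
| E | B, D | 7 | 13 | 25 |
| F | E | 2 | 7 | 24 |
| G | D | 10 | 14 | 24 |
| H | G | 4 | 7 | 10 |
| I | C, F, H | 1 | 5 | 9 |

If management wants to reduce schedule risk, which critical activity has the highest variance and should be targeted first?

te_A = (5 + 4·7 + 21)/6 = 54/6 = 9; σ²_A = ((21−5)/6)² = 7.111
te_B = (7 + 4·12 + 17)/6 = 72/6 = 12; σ²_B = ((17−7)/6)² = 2.778
te_C = (13 + 4·14 + 15)/6 = 84/6 = 14; σ²_C = ((15−13)/6)² = 0.111
te_D = (1 + 4·2 + 15)/6 = 24/6 = 4; σ²_D = ((15−1)/6)² = 5.444
te_E = (7 + 4·13 + 25)/6 = 84/6 = 14; σ²_E = ((25−7)/6)² = 9.000
te_F = (2 + 4·7 + 24)/6 = 54/6 = 9; σ²_F = ((24−2)/6)² = 13.444
te_G = (10 + 4·14 + 24)/6 = 90/6 = 15; σ²_G = ((24−10)/6)² = 5.444
te_H = (4 + 4·7 + 10)/6 = 42/6 = 7; σ²_H = ((10−4)/6)² = 1.000
te_I = (1 + 4·5 + 9)/6 = 30/6 = 5; σ²_I = ((9−1)/6)² = 1.778

Forward pass:
ES_A = 0; EF_A = 9
ES_B = 0; EF_B = 12
ES_C = max(EF_A=9, EF_B=12) = 12; EF_C = 12+14 = 26
ES_D = 9; EF_D = 9+4 = 13
ES_E = max(EF_B=12, EF_D=13) = 13; EF_E = 13+14 = 27
ES_F = 27; EF_F = 27+9 = 36
ES_G = 13; EF_G = 13+15 = 28
ES_H = 28; EF_H = 28+7 = 35
ES_I = max(EF_C=26, EF_F=36, EF_H=35) = 36; EF_I = 36+5 = 41
Expected project duration μ = 41 days. Critical path: A → D → E → F → I.

Variances on critical path: σ²_A=7.111, σ²_D=5.444, σ²_E=9.000, σ²_F=13.444, σ²_I=1.778.
Largest is σ²_F = 13.444.

F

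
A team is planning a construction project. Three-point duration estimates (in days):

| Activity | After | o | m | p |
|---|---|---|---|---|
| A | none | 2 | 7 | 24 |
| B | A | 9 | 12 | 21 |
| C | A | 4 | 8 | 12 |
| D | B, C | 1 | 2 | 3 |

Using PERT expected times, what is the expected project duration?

te_A = (2 + 4·7 + 24)/6 = 54/6 = 9
te_B = (9 + 4·12 + 21)/6 = 78/6 = 13
te_C = (4 + 4·8 + 12)/6 = 48/6 = 8
te_D = (1 + 4·2 + 3)/6 = 12/6 = 2

Forward pass:
ES_A = 0; EF_A = 9
ES_B = 9; EF_B = 9+13 = 22
ES_C = 9; EF_C = 9+8 = 17
ES_D = max(EF_B=22, EF_C=17) = 22; EF_D = 22+2 = 24
Expected project duration μ = 24 days. Critical path: A → B → D.

24 days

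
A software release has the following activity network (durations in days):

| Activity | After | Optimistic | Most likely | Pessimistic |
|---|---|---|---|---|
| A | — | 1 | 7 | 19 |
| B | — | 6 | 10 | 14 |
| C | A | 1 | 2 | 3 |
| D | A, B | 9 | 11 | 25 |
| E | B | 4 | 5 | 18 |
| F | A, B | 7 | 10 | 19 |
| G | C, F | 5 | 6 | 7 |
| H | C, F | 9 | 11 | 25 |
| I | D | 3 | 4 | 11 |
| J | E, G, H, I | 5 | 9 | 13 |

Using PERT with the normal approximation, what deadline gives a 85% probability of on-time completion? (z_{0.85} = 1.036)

47.0 days

te_A = (1 + 4·7 + 19)/6 = 48/6 = 8; σ²_A = ((19−1)/6)² = 9.000
te_B = (6 + 4·10 + 14)/6 = 60/6 = 10; σ²_B = ((14−6)/6)² = 1.778
te_C = (1 + 4·2 + 3)/6 = 12/6 = 2; σ²_C = ((3−1)/6)² = 0.111
te_D = (9 + 4·11 + 25)/6 = 78/6 = 13; σ²_D = ((25−9)/6)² = 7.111
te_E = (4 + 4·5 + 18)/6 = 42/6 = 7; σ²_E = ((18−4)/6)² = 5.444
te_F = (7 + 4·10 + 19)/6 = 66/6 = 11; σ²_F = ((19−7)/6)² = 4.000
te_G = (5 + 4·6 + 7)/6 = 36/6 = 6; σ²_G = ((7−5)/6)² = 0.111
te_H = (9 + 4·11 + 25)/6 = 78/6 = 13; σ²_H = ((25−9)/6)² = 7.111
te_I = (3 + 4·4 + 11)/6 = 30/6 = 5; σ²_I = ((11−3)/6)² = 1.778
te_J = (5 + 4·9 + 13)/6 = 54/6 = 9; σ²_J = ((13−5)/6)² = 1.778

Forward pass:
ES_A = 0; EF_A = 8
ES_B = 0; EF_B = 10
ES_C = 8; EF_C = 8+2 = 10
ES_D = max(EF_A=8, EF_B=10) = 10; EF_D = 10+13 = 23
ES_E = 10; EF_E = 10+7 = 17
ES_F = max(EF_A=8, EF_B=10) = 10; EF_F = 10+11 = 21
ES_G = max(EF_C=10, EF_F=21) = 21; EF_G = 21+6 = 27
ES_H = max(EF_C=10, EF_F=21) = 21; EF_H = 21+13 = 34
ES_I = 23; EF_I = 23+5 = 28
ES_J = max(EF_E=17, EF_G=27, EF_H=34, EF_I=28) = 34; EF_J = 34+9 = 43
Expected project duration μ = 43 days. Critical path: B → F → H → J.

Variance along critical path = 1.778 + 4.000 + 7.111 + 1.778 = 14.667; σ = 3.830 days.
D = μ + z·σ = 43 + 1.036·3.830 = 47.0 days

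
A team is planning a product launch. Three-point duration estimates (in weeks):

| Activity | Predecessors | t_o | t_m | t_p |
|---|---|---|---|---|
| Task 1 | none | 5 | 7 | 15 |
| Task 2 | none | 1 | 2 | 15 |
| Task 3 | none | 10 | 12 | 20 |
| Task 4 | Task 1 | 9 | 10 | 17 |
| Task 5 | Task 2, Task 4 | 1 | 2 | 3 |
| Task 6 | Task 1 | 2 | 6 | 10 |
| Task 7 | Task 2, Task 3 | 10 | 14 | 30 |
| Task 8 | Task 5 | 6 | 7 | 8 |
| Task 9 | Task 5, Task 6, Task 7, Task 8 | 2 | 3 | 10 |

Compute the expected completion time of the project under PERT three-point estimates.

te_Task 1 = (5 + 4·7 + 15)/6 = 48/6 = 8
te_Task 2 = (1 + 4·2 + 15)/6 = 24/6 = 4
te_Task 3 = (10 + 4·12 + 20)/6 = 78/6 = 13
te_Task 4 = (9 + 4·10 + 17)/6 = 66/6 = 11
te_Task 5 = (1 + 4·2 + 3)/6 = 12/6 = 2
te_Task 6 = (2 + 4·6 + 10)/6 = 36/6 = 6
te_Task 7 = (10 + 4·14 + 30)/6 = 96/6 = 16
te_Task 8 = (6 + 4·7 + 8)/6 = 42/6 = 7
te_Task 9 = (2 + 4·3 + 10)/6 = 24/6 = 4

Forward pass:
ES_Task 1 = 0; EF_Task 1 = 8
ES_Task 2 = 0; EF_Task 2 = 4
ES_Task 3 = 0; EF_Task 3 = 13
ES_Task 4 = 8; EF_Task 4 = 8+11 = 19
ES_Task 5 = max(EF_Task 2=4, EF_Task 4=19) = 19; EF_Task 5 = 19+2 = 21
ES_Task 6 = 8; EF_Task 6 = 8+6 = 14
ES_Task 7 = max(EF_Task 2=4, EF_Task 3=13) = 13; EF_Task 7 = 13+16 = 29
ES_Task 8 = 21; EF_Task 8 = 21+7 = 28
ES_Task 9 = max(EF_Task 5=21, EF_Task 6=14, EF_Task 7=29, EF_Task 8=28) = 29; EF_Task 9 = 29+4 = 33
Expected project duration μ = 33 weeks. Critical path: Task 3 → Task 7 → Task 9.

33 weeks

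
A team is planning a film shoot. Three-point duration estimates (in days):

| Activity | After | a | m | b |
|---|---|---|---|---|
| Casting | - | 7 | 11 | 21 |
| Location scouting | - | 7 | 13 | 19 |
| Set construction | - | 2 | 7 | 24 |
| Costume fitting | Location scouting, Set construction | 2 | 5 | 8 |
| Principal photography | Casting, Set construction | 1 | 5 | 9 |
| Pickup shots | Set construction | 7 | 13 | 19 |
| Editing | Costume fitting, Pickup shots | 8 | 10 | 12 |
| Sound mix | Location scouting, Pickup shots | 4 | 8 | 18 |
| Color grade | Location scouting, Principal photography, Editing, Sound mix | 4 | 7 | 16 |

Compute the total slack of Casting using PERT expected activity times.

15 days

te_Casting = (7 + 4·11 + 21)/6 = 72/6 = 12
te_Location scouting = (7 + 4·13 + 19)/6 = 78/6 = 13
te_Set construction = (2 + 4·7 + 24)/6 = 54/6 = 9
te_Costume fitting = (2 + 4·5 + 8)/6 = 30/6 = 5
te_Principal photography = (1 + 4·5 + 9)/6 = 30/6 = 5
te_Pickup shots = (7 + 4·13 + 19)/6 = 78/6 = 13
te_Editing = (8 + 4·10 + 12)/6 = 60/6 = 10
te_Sound mix = (4 + 4·8 + 18)/6 = 54/6 = 9
te_Color grade = (4 + 4·7 + 16)/6 = 48/6 = 8

Forward pass:
ES_Casting = 0; EF_Casting = 12
ES_Location scouting = 0; EF_Location scouting = 13
ES_Set construction = 0; EF_Set construction = 9
ES_Costume fitting = max(EF_Location scouting=13, EF_Set construction=9) = 13; EF_Costume fitting = 13+5 = 18
ES_Principal photography = max(EF_Casting=12, EF_Set construction=9) = 12; EF_Principal photography = 12+5 = 17
ES_Pickup shots = 9; EF_Pickup shots = 9+13 = 22
ES_Editing = max(EF_Costume fitting=18, EF_Pickup shots=22) = 22; EF_Editing = 22+10 = 32
ES_Sound mix = max(EF_Location scouting=13, EF_Pickup shots=22) = 22; EF_Sound mix = 22+9 = 31
ES_Color grade = max(EF_Location scouting=13, EF_Principal photography=17, EF_Editing=32, EF_Sound mix=31) = 32; EF_Color grade = 32+8 = 40
Expected project duration μ = 40 days. Critical path: Set construction → Pickup shots → Editing → Color grade.

Backward pass:
LF_Color grade = 40; LS_Color grade = 40−8 = 32
LF_Sound mix = LS_Color grade = 32; LS_Sound mix = 32−9 = 23
LF_Editing = LS_Color grade = 32; LS_Editing = 32−10 = 22
LF_Pickup shots = min(LS_Editing=22, LS_Sound mix=23) = 22; LS_Pickup shots = 22−13 = 9
LF_Principal photography = LS_Color grade = 32; LS_Principal photography = 32−5 = 27
LF_Costume fitting = LS_Editing = 22; LS_Costume fitting = 22−5 = 17
LF_Set construction = min(LS_Costume fitting=17, LS_Principal photography=27, LS_Pickup shots=9) = 9; LS_Set construction = 9−9 = 0
LF_Location scouting = min(LS_Costume fitting=17, LS_Sound mix=23, LS_Color grade=32) = 17; LS_Location scouting = 17−13 = 4
LF_Casting = LS_Principal photography = 27; LS_Casting = 27−12 = 15
Slack_Casting = LS_Casting − ES_Casting = 15 − 0 = 15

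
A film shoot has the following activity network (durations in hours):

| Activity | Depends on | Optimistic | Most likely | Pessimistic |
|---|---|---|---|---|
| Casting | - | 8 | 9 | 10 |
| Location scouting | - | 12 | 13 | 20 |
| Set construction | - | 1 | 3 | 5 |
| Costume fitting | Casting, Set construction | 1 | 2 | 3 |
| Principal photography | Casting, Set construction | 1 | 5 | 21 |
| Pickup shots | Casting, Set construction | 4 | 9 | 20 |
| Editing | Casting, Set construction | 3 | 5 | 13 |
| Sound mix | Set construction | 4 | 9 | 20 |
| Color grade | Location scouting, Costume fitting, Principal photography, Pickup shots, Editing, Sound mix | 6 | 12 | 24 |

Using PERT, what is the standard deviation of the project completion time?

4.03 hours

te_Casting = (8 + 4·9 + 10)/6 = 54/6 = 9; σ²_Casting = ((10−8)/6)² = 0.111
te_Location scouting = (12 + 4·13 + 20)/6 = 84/6 = 14; σ²_Location scouting = ((20−12)/6)² = 1.778
te_Set construction = (1 + 4·3 + 5)/6 = 18/6 = 3; σ²_Set construction = ((5−1)/6)² = 0.444
te_Costume fitting = (1 + 4·2 + 3)/6 = 12/6 = 2; σ²_Costume fitting = ((3−1)/6)² = 0.111
te_Principal photography = (1 + 4·5 + 21)/6 = 42/6 = 7; σ²_Principal photography = ((21−1)/6)² = 11.111
te_Pickup shots = (4 + 4·9 + 20)/6 = 60/6 = 10; σ²_Pickup shots = ((20−4)/6)² = 7.111
te_Editing = (3 + 4·5 + 13)/6 = 36/6 = 6; σ²_Editing = ((13−3)/6)² = 2.778
te_Sound mix = (4 + 4·9 + 20)/6 = 60/6 = 10; σ²_Sound mix = ((20−4)/6)² = 7.111
te_Color grade = (6 + 4·12 + 24)/6 = 78/6 = 13; σ²_Color grade = ((24−6)/6)² = 9.000

Forward pass:
ES_Casting = 0; EF_Casting = 9
ES_Location scouting = 0; EF_Location scouting = 14
ES_Set construction = 0; EF_Set construction = 3
ES_Costume fitting = max(EF_Casting=9, EF_Set construction=3) = 9; EF_Costume fitting = 9+2 = 11
ES_Principal photography = max(EF_Casting=9, EF_Set construction=3) = 9; EF_Principal photography = 9+7 = 16
ES_Pickup shots = max(EF_Casting=9, EF_Set construction=3) = 9; EF_Pickup shots = 9+10 = 19
ES_Editing = max(EF_Casting=9, EF_Set construction=3) = 9; EF_Editing = 9+6 = 15
ES_Sound mix = 3; EF_Sound mix = 3+10 = 13
ES_Color grade = max(EF_Location scouting=14, EF_Costume fitting=11, EF_Principal photography=16, EF_Pickup shots=19, EF_Editing=15, EF_Sound mix=13) = 19; EF_Color grade = 19+13 = 32
Expected project duration μ = 32 hours. Critical path: Casting → Pickup shots → Color grade.

Variance along critical path = 0.111 + 7.111 + 9.000 = 16.222
σ = √16.222 = 4.028 hours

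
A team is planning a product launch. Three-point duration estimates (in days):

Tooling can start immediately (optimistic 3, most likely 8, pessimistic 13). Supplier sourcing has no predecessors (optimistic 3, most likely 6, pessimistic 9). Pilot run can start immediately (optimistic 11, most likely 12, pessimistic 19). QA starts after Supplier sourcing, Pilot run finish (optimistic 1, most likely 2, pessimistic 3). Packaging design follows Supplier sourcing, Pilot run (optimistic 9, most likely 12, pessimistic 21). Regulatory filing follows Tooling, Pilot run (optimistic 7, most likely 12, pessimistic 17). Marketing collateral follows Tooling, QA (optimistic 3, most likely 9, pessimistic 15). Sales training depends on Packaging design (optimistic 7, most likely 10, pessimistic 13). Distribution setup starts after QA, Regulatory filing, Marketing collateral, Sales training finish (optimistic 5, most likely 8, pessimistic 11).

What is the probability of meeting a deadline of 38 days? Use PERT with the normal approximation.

0.016

te_Tooling = (3 + 4·8 + 13)/6 = 48/6 = 8; σ²_Tooling = ((13−3)/6)² = 2.778
te_Supplier sourcing = (3 + 4·6 + 9)/6 = 36/6 = 6; σ²_Supplier sourcing = ((9−3)/6)² = 1.000
te_Pilot run = (11 + 4·12 + 19)/6 = 78/6 = 13; σ²_Pilot run = ((19−11)/6)² = 1.778
te_QA = (1 + 4·2 + 3)/6 = 12/6 = 2; σ²_QA = ((3−1)/6)² = 0.111
te_Packaging design = (9 + 4·12 + 21)/6 = 78/6 = 13; σ²_Packaging design = ((21−9)/6)² = 4.000
te_Regulatory filing = (7 + 4·12 + 17)/6 = 72/6 = 12; σ²_Regulatory filing = ((17−7)/6)² = 2.778
te_Marketing collateral = (3 + 4·9 + 15)/6 = 54/6 = 9; σ²_Marketing collateral = ((15−3)/6)² = 4.000
te_Sales training = (7 + 4·10 + 13)/6 = 60/6 = 10; σ²_Sales training = ((13−7)/6)² = 1.000
te_Distribution setup = (5 + 4·8 + 11)/6 = 48/6 = 8; σ²_Distribution setup = ((11−5)/6)² = 1.000

Forward pass:
ES_Tooling = 0; EF_Tooling = 8
ES_Supplier sourcing = 0; EF_Supplier sourcing = 6
ES_Pilot run = 0; EF_Pilot run = 13
ES_QA = max(EF_Supplier sourcing=6, EF_Pilot run=13) = 13; EF_QA = 13+2 = 15
ES_Packaging design = max(EF_Supplier sourcing=6, EF_Pilot run=13) = 13; EF_Packaging design = 13+13 = 26
ES_Regulatory filing = max(EF_Tooling=8, EF_Pilot run=13) = 13; EF_Regulatory filing = 13+12 = 25
ES_Marketing collateral = max(EF_Tooling=8, EF_QA=15) = 15; EF_Marketing collateral = 15+9 = 24
ES_Sales training = 26; EF_Sales training = 26+10 = 36
ES_Distribution setup = max(EF_QA=15, EF_Regulatory filing=25, EF_Marketing collateral=24, EF_Sales training=36) = 36; EF_Distribution setup = 36+8 = 44
Expected project duration μ = 44 days. Critical path: Pilot run → Packaging design → Sales training → Distribution setup.

Variance along critical path = 1.778 + 4.000 + 1.000 + 1.000 = 7.778; σ = √7.778 = 2.789 days.
Z = (38 − 44) / 2.789 = -2.151
P(T ≤ 38) = Φ(-2.151) ≈ 0.016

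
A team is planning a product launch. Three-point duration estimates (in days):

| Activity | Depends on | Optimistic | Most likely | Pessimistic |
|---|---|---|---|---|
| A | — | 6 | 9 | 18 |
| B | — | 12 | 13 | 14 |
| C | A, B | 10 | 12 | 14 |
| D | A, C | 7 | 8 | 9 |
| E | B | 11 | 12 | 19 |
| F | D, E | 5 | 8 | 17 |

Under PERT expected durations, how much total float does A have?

te_A = (6 + 4·9 + 18)/6 = 60/6 = 10
te_B = (12 + 4·13 + 14)/6 = 78/6 = 13
te_C = (10 + 4·12 + 14)/6 = 72/6 = 12
te_D = (7 + 4·8 + 9)/6 = 48/6 = 8
te_E = (11 + 4·12 + 19)/6 = 78/6 = 13
te_F = (5 + 4·8 + 17)/6 = 54/6 = 9

Forward pass:
ES_A = 0; EF_A = 10
ES_B = 0; EF_B = 13
ES_C = max(EF_A=10, EF_B=13) = 13; EF_C = 13+12 = 25
ES_D = max(EF_A=10, EF_C=25) = 25; EF_D = 25+8 = 33
ES_E = 13; EF_E = 13+13 = 26
ES_F = max(EF_D=33, EF_E=26) = 33; EF_F = 33+9 = 42
Expected project duration μ = 42 days. Critical path: B → C → D → F.

Backward pass:
LF_F = 42; LS_F = 42−9 = 33
LF_E = LS_F = 33; LS_E = 33−13 = 20
LF_D = LS_F = 33; LS_D = 33−8 = 25
LF_C = LS_D = 25; LS_C = 25−12 = 13
LF_B = min(LS_C=13, LS_E=20) = 13; LS_B = 13−13 = 0
LF_A = min(LS_C=13, LS_D=25) = 13; LS_A = 13−10 = 3
Slack_A = LS_A − ES_A = 3 − 0 = 3

3 days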